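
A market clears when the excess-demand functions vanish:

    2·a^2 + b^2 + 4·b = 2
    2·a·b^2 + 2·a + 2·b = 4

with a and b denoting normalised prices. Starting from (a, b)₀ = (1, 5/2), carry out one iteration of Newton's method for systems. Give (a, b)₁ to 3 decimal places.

At (1, 5/2): F = (16.250, 15.500).
Jacobian J = [[4·a, 2·b + 4], [2·b^2 + 2, 4·a·b + 2]].
At the point, J = [[4.000, 9.000], [14.500, 12.000]] (det J = -82.500).
Solving J·Δ = −F gives Δ = (0.673, -2.105).
Then the next iterate is (a, b)₁ = (1.673, 0.395).

(1.673, 0.395)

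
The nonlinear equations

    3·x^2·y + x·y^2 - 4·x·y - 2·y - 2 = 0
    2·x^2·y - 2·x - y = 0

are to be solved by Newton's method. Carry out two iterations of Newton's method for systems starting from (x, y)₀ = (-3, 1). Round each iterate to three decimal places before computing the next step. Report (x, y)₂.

(-0.196, 8.316)

At (-3, 1): F = (32.000, 23.000).
Jacobian J = [[6·x·y + y^2 - 4·y, 3·x^2 + 2·x·y - 4·x - 2], [4·x·y - 2, 2·x^2 - 1]].
At the point, J = [[-21.000, 31.000], [-14.000, 17.000]] (det J = 77.000).
Solving J·Δ = −F gives Δ = (2.195, 0.455).
Then the next iterate is (x, y)₁ = (-0.805, 1.455).
Round to (-0.805, 1.455) and repeat: F = (0.89952, 2.04075), J = [[-10.73063, 0.82153], [-6.68510, 0.29605]].
Δ = (0.609, 6.861), so (x, y)₂ = (-0.196, 8.316).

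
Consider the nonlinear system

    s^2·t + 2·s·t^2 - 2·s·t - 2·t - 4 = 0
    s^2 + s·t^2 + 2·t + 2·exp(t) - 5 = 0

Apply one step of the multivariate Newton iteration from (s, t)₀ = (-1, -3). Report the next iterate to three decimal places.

At (-1, -3): F = (-25.000, -18.90043).
Jacobian J = [[2·s·t + 2·t^2 - 2·t, s^2 + 4·s·t - 2·s - 2], [2·s + t^2, 2·s·t + 2·exp(t) + 2]].
At the point, J = [[30.000, 13.000], [7.000, 8.09957]] (det J = 151.98722).
Solving J·Δ = −F gives Δ = (-0.284, 2.579).
Then the next iterate is (s, t)₁ = (-1.284, -0.421).

(-1.284, -0.421)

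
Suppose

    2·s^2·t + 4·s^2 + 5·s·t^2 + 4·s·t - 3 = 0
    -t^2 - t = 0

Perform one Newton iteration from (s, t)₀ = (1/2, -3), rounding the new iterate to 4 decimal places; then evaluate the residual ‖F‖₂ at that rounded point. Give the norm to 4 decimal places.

At (1/2, -3): F = (13.0000, -6.0000).
Jacobian J = [[4·s·t + 8·s + 5·t^2 + 4·t, 2·s^2 + 10·s·t + 4·s], [0, -2·t - 1]].
At the point, J = [[31.0000, -12.5000], [0.0000, 5.0000]] (det J = 155.0000).
Solving J·Δ = −F gives Δ = (0.0645, 1.2000).
Then the next iterate is (s, t)₁ = (0.5645, -1.8000).
Re-evaluating at (0.5645, -1.8000): F = (2.207964, -1.4400), so ‖F‖₂ = 2.6360.

2.6360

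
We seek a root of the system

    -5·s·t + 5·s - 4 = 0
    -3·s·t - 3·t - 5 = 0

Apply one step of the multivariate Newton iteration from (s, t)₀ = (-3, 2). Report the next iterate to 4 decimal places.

(-2.3500, 1.4833)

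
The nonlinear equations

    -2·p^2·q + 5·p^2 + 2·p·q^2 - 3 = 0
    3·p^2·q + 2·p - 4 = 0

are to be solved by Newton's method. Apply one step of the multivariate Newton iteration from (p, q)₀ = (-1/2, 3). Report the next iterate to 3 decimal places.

At (-1/2, 3): F = (-12.250, -2.750).
Jacobian J = [[-4·p·q + 10·p + 2·q^2, -2·p^2 + 4·p·q], [6·p·q + 2, 3·p^2]].
At the point, J = [[19.000, -6.500], [-7.000, 0.750]] (det J = -31.250).
Solving J·Δ = −F gives Δ = (-0.866, -4.416).
Then the next iterate is (p, q)₁ = (-1.366, -1.416).

(-1.366, -1.416)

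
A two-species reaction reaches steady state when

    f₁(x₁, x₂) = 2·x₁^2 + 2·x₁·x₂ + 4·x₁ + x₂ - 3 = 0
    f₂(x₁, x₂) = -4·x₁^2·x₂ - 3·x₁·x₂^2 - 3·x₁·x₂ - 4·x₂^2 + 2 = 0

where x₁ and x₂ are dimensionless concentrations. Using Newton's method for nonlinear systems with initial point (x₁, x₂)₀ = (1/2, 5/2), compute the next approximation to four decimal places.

(0.2757, 1.4835)

At (1/2, 5/2): F = (4.5000, -38.6250).
Jacobian J = [[4·x₁ + 2·x₂ + 4, 2·x₁ + 1], [-8·x₁·x₂ - 3·x₂^2 - 3·x₂, -4·x₁^2 - 6·x₁·x₂ - 3·x₁ - 8·x₂]].
At the point, J = [[11.0000, 2.0000], [-36.2500, -30.0000]] (det J = -257.5000).
Solving J·Δ = −F gives Δ = (-0.2243, -1.0165).
Then the next iterate is (x₁, x₂)₁ = (0.2757, 1.4835).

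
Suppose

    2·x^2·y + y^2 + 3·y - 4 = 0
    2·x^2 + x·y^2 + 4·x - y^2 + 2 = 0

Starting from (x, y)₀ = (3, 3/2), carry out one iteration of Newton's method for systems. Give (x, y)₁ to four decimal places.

(0.8864, 1.8456)

At (3, 3/2): F = (29.7500, 36.5000).
Jacobian J = [[4·x·y, 2·x^2 + 2·y + 3], [4·x + y^2 + 4, 2·x·y - 2·y]].
At the point, J = [[18.0000, 24.0000], [18.2500, 6.0000]] (det J = -330.0000).
Solving J·Δ = −F gives Δ = (-2.1136, 0.3456).
Then the next iterate is (x, y)₁ = (0.8864, 1.8456).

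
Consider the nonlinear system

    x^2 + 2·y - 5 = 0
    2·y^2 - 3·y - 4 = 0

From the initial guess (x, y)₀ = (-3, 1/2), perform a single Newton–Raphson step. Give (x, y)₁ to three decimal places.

At (-3, 1/2): F = (5.000, -5.000).
Jacobian J = [[2·x, 2], [0, 4·y - 3]].
At the point, J = [[-6.000, 2.000], [0.000, -1.000]] (det J = 6.000).
Solving J·Δ = −F gives Δ = (-0.833, -5.000).
Then the next iterate is (x, y)₁ = (-3.833, -4.500).

(-3.833, -4.500)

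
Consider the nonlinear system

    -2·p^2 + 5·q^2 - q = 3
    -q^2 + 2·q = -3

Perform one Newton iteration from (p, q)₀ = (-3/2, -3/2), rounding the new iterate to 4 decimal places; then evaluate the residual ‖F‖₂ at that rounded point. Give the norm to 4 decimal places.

0.8264

At (-3/2, -3/2): F = (5.2500, -2.2500).
Jacobian J = [[-4·p, 10·q - 1], [0, -2·q + 2]].
At the point, J = [[6.0000, -16.0000], [0.0000, 5.0000]] (det J = 30.0000).
Solving J·Δ = −F gives Δ = (0.3250, 0.4500).
Then the next iterate is (p, q)₁ = (-1.1750, -1.0500).
Re-evaluating at (-1.1750, -1.0500): F = (0.801250, -0.2025), so ‖F‖₂ = 0.8264.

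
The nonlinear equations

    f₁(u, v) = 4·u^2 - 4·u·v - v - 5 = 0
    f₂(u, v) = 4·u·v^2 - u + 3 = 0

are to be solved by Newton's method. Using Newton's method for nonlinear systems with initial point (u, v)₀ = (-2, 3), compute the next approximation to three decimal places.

(-1.029, 2.312)

At (-2, 3): F = (32.000, -67.000).
Jacobian J = [[8·u - 4·v, -4·u - 1], [4·v^2 - 1, 8·u·v]].
At the point, J = [[-28.000, 7.000], [35.000, -48.000]] (det J = 1099.000).
Solving J·Δ = −F gives Δ = (0.971, -0.688).
Then the next iterate is (u, v)₁ = (-1.029, 2.312).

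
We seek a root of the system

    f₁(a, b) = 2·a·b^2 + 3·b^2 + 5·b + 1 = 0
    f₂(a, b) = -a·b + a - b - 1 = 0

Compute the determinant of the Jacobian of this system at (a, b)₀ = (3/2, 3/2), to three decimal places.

J = [[2·b^2, 4·a·b + 6·b + 5], [-b + 1, -a - 1]].
At the point, J = [[4.500, 23.000], [-0.500, -2.500]].
det J = 0.250.

0.250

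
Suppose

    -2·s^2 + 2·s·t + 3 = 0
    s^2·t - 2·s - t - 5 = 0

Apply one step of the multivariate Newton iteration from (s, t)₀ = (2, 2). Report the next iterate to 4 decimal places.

(2.5833, 1.8333)

At (2, 2): F = (3.0000, -3.0000).
Jacobian J = [[-4·s + 2·t, 2·s], [2·s·t - 2, s^2 - 1]].
At the point, J = [[-4.0000, 4.0000], [6.0000, 3.0000]] (det J = -36.0000).
Solving J·Δ = −F gives Δ = (0.5833, -0.1667).
Then the next iterate is (s, t)₁ = (2.5833, 1.8333).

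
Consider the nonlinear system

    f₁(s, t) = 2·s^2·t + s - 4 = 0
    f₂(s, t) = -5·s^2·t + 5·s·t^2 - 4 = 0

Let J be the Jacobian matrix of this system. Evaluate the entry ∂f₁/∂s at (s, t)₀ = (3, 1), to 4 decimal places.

13.0000

∂f₁/∂s = 4·s·t + 1.
At (3, 1) this is 13.0000.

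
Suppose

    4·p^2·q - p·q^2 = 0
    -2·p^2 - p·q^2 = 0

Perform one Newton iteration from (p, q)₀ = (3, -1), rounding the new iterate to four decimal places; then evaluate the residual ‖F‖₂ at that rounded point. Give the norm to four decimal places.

10.6304

At (3, -1): F = (-39.0000, -21.0000).
Jacobian J = [[8·p·q - q^2, 4·p^2 - 2·p·q], [-4·p - q^2, -2·p·q]].
At the point, J = [[-25.0000, 42.0000], [-13.0000, 6.0000]] (det J = 396.0000).
Solving J·Δ = −F gives Δ = (-1.6364, -0.0455).
Then the next iterate is (p, q)₁ = (1.3636, -1.0455).
Re-evaluating at (1.3636, -1.0455): F = (-9.266542, -5.209321), so ‖F‖₂ = 10.6304.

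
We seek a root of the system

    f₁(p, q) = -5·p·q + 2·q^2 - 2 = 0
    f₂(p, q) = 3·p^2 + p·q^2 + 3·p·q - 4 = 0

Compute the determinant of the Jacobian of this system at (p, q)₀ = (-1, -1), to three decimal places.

J = [[-5·q, -5·p + 4·q], [6·p + q^2 + 3·q, 2·p·q + 3·p]].
At the point, J = [[5.000, 1.000], [-8.000, -1.000]].
det J = 3.000.

3.000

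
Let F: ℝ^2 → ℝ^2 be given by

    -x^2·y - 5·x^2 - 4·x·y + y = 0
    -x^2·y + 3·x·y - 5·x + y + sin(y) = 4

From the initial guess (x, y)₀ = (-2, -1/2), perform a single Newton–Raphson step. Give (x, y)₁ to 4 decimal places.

At (-2, -1/2): F = (-22.5000, 10.020574).
Jacobian J = [[-2·x·y - 10·x - 4·y, -x^2 - 4·x + 1], [-2·x·y + 3·y - 5, -x^2 + 3·x + cos(y) + 1]].
At the point, J = [[20.0000, 5.0000], [-8.5000, -8.122417]] (det J = -119.948349).
Solving J·Δ = −F gives Δ = (1.1059, 0.0764).
Then the next iterate is (x, y)₁ = (-0.8941, -0.4236).

(-0.8941, -0.4236)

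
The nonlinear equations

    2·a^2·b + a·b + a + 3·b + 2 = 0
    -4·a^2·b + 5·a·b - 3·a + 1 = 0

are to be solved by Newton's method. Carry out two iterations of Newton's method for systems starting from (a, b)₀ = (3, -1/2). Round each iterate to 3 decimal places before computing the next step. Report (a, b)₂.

(3.855, 0.034)

At (3, -1/2): F = (-7.000, 2.500).
Jacobian J = [[4·a·b + b + 1, 2·a^2 + a + 3], [-8·a·b + 5·b - 3, -4·a^2 + 5·a]].
At the point, J = [[-5.500, 24.000], [6.500, -21.000]] (det J = -40.500).
Solving J·Δ = −F gives Δ = (2.148, 0.784).
Then the next iterate is (a, b)₁ = (5.148, 0.284).
Round to (5.148, 0.284) and repeat: F = (24.51511, -37.24000), J = [[7.13213, 61.15181], [-13.27626, -80.26762]].
Δ = (-1.293, -0.250), so (a, b)₂ = (3.855, 0.034).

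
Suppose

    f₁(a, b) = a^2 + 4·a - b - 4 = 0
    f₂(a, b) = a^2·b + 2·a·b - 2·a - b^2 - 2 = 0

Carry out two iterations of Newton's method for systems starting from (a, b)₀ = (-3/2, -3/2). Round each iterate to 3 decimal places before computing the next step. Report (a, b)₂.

(2.797, 0.501)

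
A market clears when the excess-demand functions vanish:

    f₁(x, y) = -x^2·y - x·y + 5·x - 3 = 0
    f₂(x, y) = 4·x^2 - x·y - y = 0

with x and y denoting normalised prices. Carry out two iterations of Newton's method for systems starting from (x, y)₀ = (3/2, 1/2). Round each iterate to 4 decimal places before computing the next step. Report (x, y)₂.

(0.3203, -0.2196)

At (3/2, 1/2): F = (2.6250, 7.7500).
Jacobian J = [[-2·x·y - y + 5, -x^2 - x], [8·x - y, -x - 1]].
At the point, J = [[3.0000, -3.7500], [11.5000, -2.5000]] (det J = 35.6250).
Solving J·Δ = −F gives Δ = (-0.6316, 0.1947).
Then the next iterate is (x, y)₁ = (0.8684, 0.6947).
Round to (0.8684, 0.6947) and repeat: F = (0.214836, 1.718497), J = [[3.098745, -1.622519], [6.2525, -1.8684]].
Δ = (-0.5481, -0.9143), so (x, y)₂ = (0.3203, -0.2196).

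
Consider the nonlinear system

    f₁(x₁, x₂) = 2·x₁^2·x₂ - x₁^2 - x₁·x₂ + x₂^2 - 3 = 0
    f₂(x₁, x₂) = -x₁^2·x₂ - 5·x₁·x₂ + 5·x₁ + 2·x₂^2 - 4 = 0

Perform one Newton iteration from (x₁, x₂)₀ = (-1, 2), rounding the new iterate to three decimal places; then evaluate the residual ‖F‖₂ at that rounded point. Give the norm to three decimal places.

1.517

At (-1, 2): F = (6.000, 7.000).
Jacobian J = [[4·x₁·x₂ - 2·x₁ - x₂, 2·x₁^2 - x₁ + 2·x₂], [-2·x₁·x₂ - 5·x₂ + 5, -x₁^2 - 5·x₁ + 4·x₂]].
At the point, J = [[-8.000, 7.000], [-1.000, 12.000]] (det J = -89.000).
Solving J·Δ = −F gives Δ = (0.258, -0.562).
Then the next iterate is (x₁, x₂)₁ = (-0.742, 1.438).
Re-evaluating at (-0.742, 1.438): F = (1.16770, 0.96896), so ‖F‖₂ = 1.517.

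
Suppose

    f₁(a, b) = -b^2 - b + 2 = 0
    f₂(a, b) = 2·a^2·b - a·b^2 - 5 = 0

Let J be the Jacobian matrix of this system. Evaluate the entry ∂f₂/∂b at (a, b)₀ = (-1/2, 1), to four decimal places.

1.5000

∂f₂/∂b = 2·a^2 - 2·a·b.
At (-1/2, 1) this is 1.5000.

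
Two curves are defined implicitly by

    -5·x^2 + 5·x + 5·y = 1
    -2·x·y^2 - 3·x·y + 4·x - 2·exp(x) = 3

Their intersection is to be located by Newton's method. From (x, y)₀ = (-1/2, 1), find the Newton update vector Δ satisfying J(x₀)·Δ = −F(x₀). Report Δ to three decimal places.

At (-1/2, 1): F = (0.250, -3.71306).
Jacobian J = [[-10·x + 5, 5], [-2·y^2 - 3·y - 2·exp(x) + 4, -4·x·y - 3·x]].
At the point, J = [[10.000, 5.000], [-2.21306, 3.500]] (det J = 46.06531).
Solving J·Δ = −F gives Δ = (-0.422, 0.794).

(-0.422, 0.794)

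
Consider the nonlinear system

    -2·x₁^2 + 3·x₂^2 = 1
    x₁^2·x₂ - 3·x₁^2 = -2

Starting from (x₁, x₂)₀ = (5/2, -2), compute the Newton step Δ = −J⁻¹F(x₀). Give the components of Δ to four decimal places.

At (5/2, -2): F = (-1.5000, -29.2500).
Jacobian J = [[-4·x₁, 6·x₂], [2·x₁·x₂ - 6·x₁, x₁^2]].
At the point, J = [[-10.0000, -12.0000], [-25.0000, 6.2500]] (det J = -362.5000).
Solving J·Δ = −F gives Δ = (-0.9941, 0.7034).

(-0.9941, 0.7034)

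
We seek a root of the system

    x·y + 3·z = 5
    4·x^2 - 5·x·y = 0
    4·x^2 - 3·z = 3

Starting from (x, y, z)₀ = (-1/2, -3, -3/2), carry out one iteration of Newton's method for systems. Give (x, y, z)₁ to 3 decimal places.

(-1.917, 5.833, 1.222)

At (-1/2, -3, -3/2): F = (-8.000, -6.500, 2.500).
Jacobian J = [[y, x, 3], [8·x - 5·y, -5·x, 0], [8·x, 0, -3]].
At the point, J = [[-3.000, -0.500, 3.000], [11.000, 2.500, 0.000], [-4.000, 0.000, -3.000]] (det J = 36.000).
Solving J·Δ = −F gives Δ = (-1.417, 8.833, 2.722).
Then the next iterate is (x, y, z)₁ = (-1.917, 5.833, 1.222).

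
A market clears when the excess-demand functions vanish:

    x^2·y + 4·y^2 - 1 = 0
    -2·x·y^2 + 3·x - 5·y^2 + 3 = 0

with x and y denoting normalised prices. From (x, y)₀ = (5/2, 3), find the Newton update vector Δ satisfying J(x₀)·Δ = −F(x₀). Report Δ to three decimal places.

At (5/2, 3): F = (53.750, -79.500).
Jacobian J = [[2·x·y, x^2 + 8·y], [-2·y^2 + 3, -4·x·y - 10·y]].
At the point, J = [[15.000, 30.250], [-15.000, -60.000]] (det J = -446.250).
Solving J·Δ = −F gives Δ = (-1.838, -0.866).

(-1.838, -0.866)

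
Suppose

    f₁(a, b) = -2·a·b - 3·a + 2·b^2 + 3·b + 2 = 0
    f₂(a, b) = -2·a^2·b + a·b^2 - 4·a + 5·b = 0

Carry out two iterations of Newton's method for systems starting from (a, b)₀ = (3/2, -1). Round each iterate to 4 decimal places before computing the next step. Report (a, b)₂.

(2.3410, -1.2564)

At (3/2, -1): F = (-0.5000, -5.0000).
Jacobian J = [[-2·b - 3, -2·a + 4·b + 3], [-4·a·b + b^2 - 4, -2·a^2 + 2·a·b + 5]].
At the point, J = [[-1.0000, -4.0000], [3.0000, -2.5000]] (det J = 14.5000).
Solving J·Δ = −F gives Δ = (1.2931, -0.4483).
Then the next iterate is (a, b)₁ = (2.7931, -1.4483).
Round to (2.7931, -1.4483) and repeat: F = (1.561439, 10.042388), J = [[-0.1034, -8.3794], [14.278560, -18.693309]].
Δ = (-0.4521, 0.1919), so (a, b)₂ = (2.3410, -1.2564).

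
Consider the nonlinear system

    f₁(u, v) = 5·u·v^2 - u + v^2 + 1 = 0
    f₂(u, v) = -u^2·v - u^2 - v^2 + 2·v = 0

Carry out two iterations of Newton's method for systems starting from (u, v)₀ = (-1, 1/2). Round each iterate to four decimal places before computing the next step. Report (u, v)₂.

At (-1, 1/2): F = (1.0000, -0.7500).
Jacobian J = [[5·v^2 - 1, 10·u·v + 2·v], [-2·u·v - 2·u, -u^2 - 2·v + 2]].
At the point, J = [[0.2500, -4.0000], [3.0000, 0.0000]] (det J = 12.0000).
Solving J·Δ = −F gives Δ = (0.2500, 0.2656).
Then the next iterate is (u, v)₁ = (-0.7500, 0.7656).
Round to (-0.7500, 0.7656) and repeat: F = (0.138106, -0.048093), J = [[1.930717, -4.2108], [2.6484, -0.0937]].
Δ = (0.0196, 0.0418), so (u, v)₂ = (-0.7304, 0.8074).

(-0.7304, 0.8074)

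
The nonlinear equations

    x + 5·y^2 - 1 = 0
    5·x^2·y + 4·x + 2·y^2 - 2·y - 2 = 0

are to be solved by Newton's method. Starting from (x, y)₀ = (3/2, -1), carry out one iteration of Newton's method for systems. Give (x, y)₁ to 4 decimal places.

At (3/2, -1): F = (5.5000, -3.2500).
Jacobian J = [[1, 10·y], [10·x·y + 4, 5·x^2 + 4·y - 2]].
At the point, J = [[1.0000, -10.0000], [-11.0000, 5.2500]] (det J = -104.7500).
Solving J·Δ = −F gives Δ = (-0.0346, 0.5465).
Then the next iterate is (x, y)₁ = (1.4654, -0.4535).

(1.4654, -0.4535)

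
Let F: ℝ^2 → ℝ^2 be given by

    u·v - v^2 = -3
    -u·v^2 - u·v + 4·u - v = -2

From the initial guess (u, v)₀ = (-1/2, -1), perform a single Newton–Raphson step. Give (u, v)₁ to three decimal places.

(-1.667, -3.444)

At (-1/2, -1): F = (2.500, 1.000).
Jacobian J = [[v, u - 2·v], [-v^2 - v + 4, -2·u·v - u - 1]].
At the point, J = [[-1.000, 1.500], [4.000, -1.500]] (det J = -4.500).
Solving J·Δ = −F gives Δ = (-1.167, -2.444).
Then the next iterate is (u, v)₁ = (-1.667, -3.444).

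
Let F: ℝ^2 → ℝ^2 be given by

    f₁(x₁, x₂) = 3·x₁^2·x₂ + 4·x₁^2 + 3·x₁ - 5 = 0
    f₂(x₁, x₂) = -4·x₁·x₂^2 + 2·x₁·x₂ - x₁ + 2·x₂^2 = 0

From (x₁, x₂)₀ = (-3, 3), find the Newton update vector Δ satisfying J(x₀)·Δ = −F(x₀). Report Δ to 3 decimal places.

At (-3, 3): F = (103.000, 111.000).
Jacobian J = [[6·x₁·x₂ + 8·x₁ + 3, 3·x₁^2], [-4·x₂^2 + 2·x₂ - 1, -8·x₁·x₂ + 2·x₁ + 4·x₂]].
At the point, J = [[-75.000, 27.000], [-31.000, 78.000]] (det J = -5013.000).
Solving J·Δ = −F gives Δ = (1.005, -1.024).

(1.005, -1.024)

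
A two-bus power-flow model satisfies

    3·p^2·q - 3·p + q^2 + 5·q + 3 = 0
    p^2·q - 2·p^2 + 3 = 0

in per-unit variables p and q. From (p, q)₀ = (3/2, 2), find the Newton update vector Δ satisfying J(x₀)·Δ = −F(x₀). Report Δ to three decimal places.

At (3/2, 2): F = (26.000, 3.000).
Jacobian J = [[6·p·q - 3, 3·p^2 + 2·q + 5], [2·p·q - 4·p, p^2]].
At the point, J = [[15.000, 15.750], [0.000, 2.250]] (det J = 33.750).
Solving J·Δ = −F gives Δ = (-0.333, -1.333).

(-0.333, -1.333)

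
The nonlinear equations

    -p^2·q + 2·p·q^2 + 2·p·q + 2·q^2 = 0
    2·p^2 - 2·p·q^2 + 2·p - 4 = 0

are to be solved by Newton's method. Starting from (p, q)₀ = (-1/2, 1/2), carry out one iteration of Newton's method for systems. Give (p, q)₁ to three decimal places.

(0.267, 5.133)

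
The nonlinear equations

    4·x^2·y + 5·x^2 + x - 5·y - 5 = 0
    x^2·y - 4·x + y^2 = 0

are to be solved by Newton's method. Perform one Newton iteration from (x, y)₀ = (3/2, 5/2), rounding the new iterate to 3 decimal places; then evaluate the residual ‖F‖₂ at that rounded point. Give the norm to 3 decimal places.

At (3/2, 5/2): F = (17.750, 5.875).
Jacobian J = [[8·x·y + 10·x + 1, 4·x^2 - 5], [2·x·y - 4, x^2 + 2·y]].
At the point, J = [[46.000, 4.000], [3.500, 7.250]] (det J = 319.500).
Solving J·Δ = −F gives Δ = (-0.329, -0.651).
Then the next iterate is (x, y)₁ = (1.171, 1.849).
Re-evaluating at (1.171, 1.849): F = (3.92390, 1.27023), so ‖F‖₂ = 4.124.

4.124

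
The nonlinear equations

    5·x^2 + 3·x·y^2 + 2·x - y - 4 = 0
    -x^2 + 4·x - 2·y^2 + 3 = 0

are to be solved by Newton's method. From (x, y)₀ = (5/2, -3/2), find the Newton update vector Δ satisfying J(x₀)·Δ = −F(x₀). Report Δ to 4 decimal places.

(-1.9923, -0.7071)

At (5/2, -3/2): F = (50.6250, 2.2500).
Jacobian J = [[10·x + 3·y^2 + 2, 6·x·y - 1], [-2·x + 4, -4·y]].
At the point, J = [[33.7500, -23.5000], [-1.0000, 6.0000]] (det J = 179.0000).
Solving J·Δ = −F gives Δ = (-1.9923, -0.7071).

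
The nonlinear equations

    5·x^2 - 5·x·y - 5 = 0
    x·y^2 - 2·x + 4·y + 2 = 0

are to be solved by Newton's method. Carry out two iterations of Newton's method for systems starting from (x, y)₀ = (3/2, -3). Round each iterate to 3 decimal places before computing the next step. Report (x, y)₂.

(0.245, -1.287)

At (3/2, -3): F = (28.750, 0.500).
Jacobian J = [[10·x - 5·y, -5·x], [y^2 - 2, 2·x·y + 4]].
At the point, J = [[30.000, -7.500], [7.000, -5.000]] (det J = -97.500).
Solving J·Δ = −F gives Δ = (-1.436, -1.910).
Then the next iterate is (x, y)₁ = (0.064, -4.910).
Round to (0.064, -4.910) and repeat: F = (-3.40832, -16.22508), J = [[25.190, -0.320], [22.10810, 3.37152]].
Δ = (0.181, 3.623), so (x, y)₂ = (0.245, -1.287).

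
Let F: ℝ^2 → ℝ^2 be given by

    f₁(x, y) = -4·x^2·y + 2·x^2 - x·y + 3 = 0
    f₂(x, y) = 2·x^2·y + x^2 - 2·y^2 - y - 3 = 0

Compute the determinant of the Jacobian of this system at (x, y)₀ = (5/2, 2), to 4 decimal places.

J = [[-8·x·y + 4·x - y, -4·x^2 - x], [4·x·y + 2·x, 2·x^2 - 4·y - 1]].
At the point, J = [[-32.0000, -27.5000], [25.0000, 3.5000]].
det J = 575.5000.

575.5000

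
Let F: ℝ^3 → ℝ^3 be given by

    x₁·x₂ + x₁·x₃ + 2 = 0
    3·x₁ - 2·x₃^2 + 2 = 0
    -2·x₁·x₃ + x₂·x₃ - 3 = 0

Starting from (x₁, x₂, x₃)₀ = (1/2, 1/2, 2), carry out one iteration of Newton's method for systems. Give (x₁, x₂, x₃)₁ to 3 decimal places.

(-0.544, 0.174, 1.046)

At (1/2, 1/2, 2): F = (3.250, -4.500, -4.000).
Jacobian J = [[x₂ + x₃, x₁, x₁], [3, 0, -4·x₃], [-2·x₃, x₃, -2·x₁ + x₂]].
At the point, J = [[2.500, 0.500, 0.500], [3.000, 0.000, -8.000], [-4.000, 2.000, -0.500]] (det J = 59.750).
Solving J·Δ = −F gives Δ = (-1.044, -0.326, -0.954).
Then the next iterate is (x₁, x₂, x₃)₁ = (-0.544, 0.174, 1.046).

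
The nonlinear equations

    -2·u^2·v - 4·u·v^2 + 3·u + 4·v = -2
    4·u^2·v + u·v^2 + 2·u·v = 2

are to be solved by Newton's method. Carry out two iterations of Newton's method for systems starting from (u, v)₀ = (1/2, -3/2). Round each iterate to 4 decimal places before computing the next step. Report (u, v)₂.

At (1/2, -3/2): F = (-6.2500, -3.8750).
Jacobian J = [[-4·u·v - 4·v^2 + 3, -2·u^2 - 8·u·v + 4], [8·u·v + v^2 + 2·v, 4·u^2 + 2·u·v + 2·u]].
At the point, J = [[-3.0000, 9.5000], [-6.7500, 0.5000]] (det J = 62.6250).
Solving J·Δ = −F gives Δ = (-0.5379, 0.4880).
Then the next iterate is (u, v)₁ = (-0.0379, -1.0120).
Round to (-0.0379, -1.0120) and repeat: F = (-2.003532, -1.967920), J = [[-1.249995, 3.690289], [-0.693018, 0.006655]].
Δ = (-2.8437, -0.4203), so (u, v)₂ = (-2.8816, -1.4323).

(-2.8816, -1.4323)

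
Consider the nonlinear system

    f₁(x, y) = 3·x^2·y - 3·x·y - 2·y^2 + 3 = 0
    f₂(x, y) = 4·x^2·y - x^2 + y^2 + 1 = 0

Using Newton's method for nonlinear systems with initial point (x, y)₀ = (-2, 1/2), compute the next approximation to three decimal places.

(-0.244, 0.604)

At (-2, 1/2): F = (11.500, 5.250).
Jacobian J = [[6·x·y - 3·y, 3·x^2 - 3·x - 4·y], [8·x·y - 2·x, 4·x^2 + 2·y]].
At the point, J = [[-7.500, 16.000], [-4.000, 17.000]] (det J = -63.500).
Solving J·Δ = −F gives Δ = (1.756, 0.104).
Then the next iterate is (x, y)₁ = (-0.244, 0.604).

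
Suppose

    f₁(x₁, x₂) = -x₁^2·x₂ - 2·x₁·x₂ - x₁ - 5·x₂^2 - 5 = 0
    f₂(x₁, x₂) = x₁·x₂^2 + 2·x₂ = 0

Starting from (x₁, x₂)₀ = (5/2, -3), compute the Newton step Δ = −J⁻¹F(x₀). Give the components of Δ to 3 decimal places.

At (5/2, -3): F = (-18.750, 16.500).
Jacobian J = [[-2·x₁·x₂ - 2·x₂ - 1, -x₁^2 - 2·x₁ - 10·x₂], [x₂^2, 2·x₁·x₂ + 2]].
At the point, J = [[20.000, 18.750], [9.000, -13.000]] (det J = -428.750).
Solving J·Δ = −F gives Δ = (-0.153, 1.163).

(-0.153, 1.163)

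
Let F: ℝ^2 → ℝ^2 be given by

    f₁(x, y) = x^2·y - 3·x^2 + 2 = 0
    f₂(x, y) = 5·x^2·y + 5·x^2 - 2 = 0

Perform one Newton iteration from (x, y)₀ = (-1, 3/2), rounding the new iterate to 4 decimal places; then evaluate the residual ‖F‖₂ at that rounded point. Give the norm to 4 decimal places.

2.5027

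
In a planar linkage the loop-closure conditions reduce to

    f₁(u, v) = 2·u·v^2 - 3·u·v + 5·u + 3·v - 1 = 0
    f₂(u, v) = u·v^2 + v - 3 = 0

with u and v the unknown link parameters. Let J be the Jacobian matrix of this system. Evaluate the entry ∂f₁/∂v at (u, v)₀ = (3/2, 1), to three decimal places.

4.500

∂f₁/∂v = 4·u·v - 3·u + 3.
At (3/2, 1) this is 4.500.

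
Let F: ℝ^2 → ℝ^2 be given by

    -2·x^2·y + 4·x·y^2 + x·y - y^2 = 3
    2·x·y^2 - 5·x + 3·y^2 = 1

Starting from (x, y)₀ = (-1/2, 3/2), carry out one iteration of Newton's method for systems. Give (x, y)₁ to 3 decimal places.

At (-1/2, 3/2): F = (-11.250, 6.000).
Jacobian J = [[-4·x·y + 4·y^2 + y, -2·x^2 + 8·x·y + x - 2·y], [2·y^2 - 5, 4·x·y + 6·y]].
At the point, J = [[13.500, -10.000], [-0.500, 6.000]] (det J = 76.000).
Solving J·Δ = −F gives Δ = (0.099, -0.992).
Then the next iterate is (x, y)₁ = (-0.401, 0.508).

(-0.401, 0.508)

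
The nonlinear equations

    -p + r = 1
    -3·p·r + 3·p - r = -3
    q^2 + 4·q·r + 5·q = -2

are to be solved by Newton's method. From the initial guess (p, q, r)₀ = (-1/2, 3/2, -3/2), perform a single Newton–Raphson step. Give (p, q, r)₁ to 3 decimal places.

(-0.719, -5.219, 0.281)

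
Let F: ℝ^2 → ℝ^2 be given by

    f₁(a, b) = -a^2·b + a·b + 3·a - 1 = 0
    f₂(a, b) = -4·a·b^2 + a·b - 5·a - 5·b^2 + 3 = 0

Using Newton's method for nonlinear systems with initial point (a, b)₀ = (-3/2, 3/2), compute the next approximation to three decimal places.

(-0.820, 0.165)

At (-3/2, 3/2): F = (-11.125, 10.500).
Jacobian J = [[-2·a·b + b + 3, -a^2 + a], [-4·b^2 + b - 5, -8·a·b + a - 10·b]].
At the point, J = [[9.000, -3.750], [-12.500, 1.500]] (det J = -33.375).
Solving J·Δ = −F gives Δ = (0.680, -1.335).
Then the next iterate is (a, b)₁ = (-0.820, 0.165).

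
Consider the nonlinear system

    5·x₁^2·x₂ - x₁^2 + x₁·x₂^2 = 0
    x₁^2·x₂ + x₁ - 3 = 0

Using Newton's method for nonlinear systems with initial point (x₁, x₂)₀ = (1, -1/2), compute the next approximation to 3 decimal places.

At (1, -1/2): F = (-3.250, -2.500).
Jacobian J = [[10·x₁·x₂ - 2·x₁ + x₂^2, 5·x₁^2 + 2·x₁·x₂], [2·x₁·x₂ + 1, x₁^2]].
At the point, J = [[-6.750, 4.000], [0.000, 1.000]] (det J = -6.750).
Solving J·Δ = −F gives Δ = (1.000, 2.500).
Then the next iterate is (x₁, x₂)₁ = (2.000, 2.000).

(2.000, 2.000)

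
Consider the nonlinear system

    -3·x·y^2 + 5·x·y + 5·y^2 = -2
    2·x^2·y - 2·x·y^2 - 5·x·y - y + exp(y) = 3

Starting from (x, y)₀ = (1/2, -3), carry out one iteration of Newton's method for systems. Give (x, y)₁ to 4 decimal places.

At (1/2, -3): F = (26.0000, -2.950213).
Jacobian J = [[-3·y^2 + 5·y, -6·x·y + 5·x + 10·y], [4·x·y - 2·y^2 - 5·y, 2·x^2 - 4·x·y - 5·x + exp(y) - 1]].
At the point, J = [[-42.0000, -18.5000], [-9.0000, 3.049787]] (det J = -294.591057).
Solving J·Δ = −F gives Δ = (0.0839, 1.2149).
Then the next iterate is (x, y)₁ = (0.5839, -1.7851).

(0.5839, -1.7851)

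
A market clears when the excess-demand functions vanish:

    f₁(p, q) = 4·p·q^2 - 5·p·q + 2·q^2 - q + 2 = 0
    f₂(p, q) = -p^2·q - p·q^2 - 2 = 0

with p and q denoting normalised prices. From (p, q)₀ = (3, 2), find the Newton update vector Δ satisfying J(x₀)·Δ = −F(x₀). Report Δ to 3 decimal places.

(-1.428, -0.436)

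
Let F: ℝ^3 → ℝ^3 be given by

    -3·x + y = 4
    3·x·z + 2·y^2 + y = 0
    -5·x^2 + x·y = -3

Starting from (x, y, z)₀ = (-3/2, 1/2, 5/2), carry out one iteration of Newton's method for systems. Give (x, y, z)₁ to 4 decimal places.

(-0.8182, 1.5455, 2.0556)

At (-3/2, 1/2, 5/2): F = (1.0000, -10.2500, -9.0000).
Jacobian J = [[-3, 1, 0], [3·z, 4·y + 1, 3·x], [-10·x + y, x, 0]].
At the point, J = [[-3.0000, 1.0000, 0.0000], [7.5000, 3.0000, -4.5000], [15.5000, -1.5000, 0.0000]] (det J = -49.5000).
Solving J·Δ = −F gives Δ = (0.6818, 1.0455, -0.4444).
Then the next iterate is (x, y, z)₁ = (-0.8182, 1.5455, 2.0556).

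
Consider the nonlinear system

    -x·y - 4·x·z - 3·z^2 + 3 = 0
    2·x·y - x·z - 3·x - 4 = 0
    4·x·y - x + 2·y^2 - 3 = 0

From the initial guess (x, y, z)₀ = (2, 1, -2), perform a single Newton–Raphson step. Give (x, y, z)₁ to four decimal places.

(2.2000, 0.5333, -3.8333)

At (2, 1, -2): F = (5.0000, -2.0000, 5.0000).
Jacobian J = [[-y - 4·z, -x, -4·x - 6·z], [2·y - z - 3, 2·x, -x], [4·y - 1, 4·x + 4·y, 0]].
At the point, J = [[7.0000, -2.0000, 4.0000], [1.0000, 4.0000, -2.0000], [3.0000, 12.0000, 0.0000]] (det J = 180.0000).
Solving J·Δ = −F gives Δ = (0.2000, -0.4667, -1.8333).
Then the next iterate is (x, y, z)₁ = (2.2000, 0.5333, -3.8333).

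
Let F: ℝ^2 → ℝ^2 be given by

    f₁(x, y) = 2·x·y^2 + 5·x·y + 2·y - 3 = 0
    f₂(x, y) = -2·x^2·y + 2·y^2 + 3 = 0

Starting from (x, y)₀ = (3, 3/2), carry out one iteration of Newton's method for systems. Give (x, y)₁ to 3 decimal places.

(2.485, 0.648)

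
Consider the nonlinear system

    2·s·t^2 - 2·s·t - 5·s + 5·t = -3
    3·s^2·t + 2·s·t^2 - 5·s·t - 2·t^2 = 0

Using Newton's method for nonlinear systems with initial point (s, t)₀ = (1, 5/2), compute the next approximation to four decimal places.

At (1, 5/2): F = (18.0000, -5.0000).
Jacobian J = [[2·t^2 - 2·t - 5, 4·s·t - 2·s + 5], [6·s·t + 2·t^2 - 5·t, 3·s^2 + 4·s·t - 5·s - 4·t]].
At the point, J = [[2.5000, 13.0000], [15.0000, -2.0000]] (det J = -200.0000).
Solving J·Δ = −F gives Δ = (0.1450, -1.4125).
Then the next iterate is (s, t)₁ = (1.1450, 1.0875).

(1.1450, 1.0875)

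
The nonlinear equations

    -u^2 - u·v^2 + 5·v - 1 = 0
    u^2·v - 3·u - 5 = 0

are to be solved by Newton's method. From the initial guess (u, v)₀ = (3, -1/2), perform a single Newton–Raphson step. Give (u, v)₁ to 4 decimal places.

(6.4848, 3.8788)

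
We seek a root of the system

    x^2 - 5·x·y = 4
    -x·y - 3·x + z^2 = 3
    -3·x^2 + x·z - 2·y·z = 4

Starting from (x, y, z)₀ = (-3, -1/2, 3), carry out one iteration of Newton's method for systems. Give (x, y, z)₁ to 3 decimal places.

At (-3, -1/2, 3): F = (-2.500, 13.500, -37.000).
Jacobian J = [[2·x - 5·y, -5·x, 0], [-y - 3, -x, 2·z], [-6·x + z, -2·z, x - 2·y]].
At the point, J = [[-3.500, 15.000, 0.000], [-2.500, 3.000, 6.000], [21.000, -6.000, -2.000]] (det J = 1710.000).
Solving J·Δ = −F gives Δ = (1.754, 0.576, -1.807).
Then the next iterate is (x, y, z)₁ = (-1.246, 0.076, 1.193).

(-1.246, 0.076, 1.193)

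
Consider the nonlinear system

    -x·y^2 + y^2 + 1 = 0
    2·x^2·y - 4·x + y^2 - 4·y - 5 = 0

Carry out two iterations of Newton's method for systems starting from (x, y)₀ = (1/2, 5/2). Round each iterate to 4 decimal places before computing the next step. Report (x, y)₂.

(1.9277, 5.5457)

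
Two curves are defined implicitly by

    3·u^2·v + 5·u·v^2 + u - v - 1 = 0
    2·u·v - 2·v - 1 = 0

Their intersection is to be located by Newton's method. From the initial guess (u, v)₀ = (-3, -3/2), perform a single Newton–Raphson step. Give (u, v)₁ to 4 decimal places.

(-4.6535, 0.4950)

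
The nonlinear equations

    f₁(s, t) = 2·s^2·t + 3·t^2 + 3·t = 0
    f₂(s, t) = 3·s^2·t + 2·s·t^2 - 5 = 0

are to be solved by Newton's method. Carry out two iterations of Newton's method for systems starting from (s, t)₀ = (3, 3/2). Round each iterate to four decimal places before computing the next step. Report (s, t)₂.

At (3, 3/2): F = (38.2500, 49.0000).
Jacobian J = [[4·s·t, 2·s^2 + 6·t + 3], [6·s·t + 2·t^2, 3·s^2 + 4·s·t]].
At the point, J = [[18.0000, 30.0000], [31.5000, 45.0000]] (det J = -135.0000).
Solving J·Δ = −F gives Δ = (1.8611, -2.3917).
Then the next iterate is (s, t)₁ = (4.8611, -0.8917).
Round to (4.8611, -0.8917) and repeat: F = (-42.431978, -60.482995), J = [[-17.338571, 44.910386], [-24.417599, 53.552308]].
Δ = (-2.6415, -0.0750), so (s, t)₂ = (2.2196, -0.9667).

(2.2196, -0.9667)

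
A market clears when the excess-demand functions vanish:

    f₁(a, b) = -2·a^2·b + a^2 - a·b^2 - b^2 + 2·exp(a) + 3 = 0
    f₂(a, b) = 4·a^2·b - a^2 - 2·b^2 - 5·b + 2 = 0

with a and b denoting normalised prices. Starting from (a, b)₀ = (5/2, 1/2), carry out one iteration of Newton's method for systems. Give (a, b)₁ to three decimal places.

(1.409, 0.511)

At (5/2, 1/2): F = (26.48999, 5.250).
Jacobian J = [[-4·a·b + 2·a - b^2 + 2·exp(a), -2·a^2 - 2·a·b - 2·b], [8·a·b - 2·a, 4·a^2 - 4·b - 5]].
At the point, J = [[24.11499, -16.000], [5.000, 18.000]] (det J = 514.06978).
Solving J·Δ = −F gives Δ = (-1.091, 0.011).
Then the next iterate is (a, b)₁ = (1.409, 0.511).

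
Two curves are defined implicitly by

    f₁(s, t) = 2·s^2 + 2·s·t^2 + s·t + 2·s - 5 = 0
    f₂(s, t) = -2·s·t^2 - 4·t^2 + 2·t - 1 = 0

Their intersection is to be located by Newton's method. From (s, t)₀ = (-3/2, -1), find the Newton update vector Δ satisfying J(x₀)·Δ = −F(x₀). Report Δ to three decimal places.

At (-3/2, -1): F = (-5.000, -4.000).
Jacobian J = [[4·s + 2·t^2 + t + 2, 4·s·t + s], [-2·t^2, -4·s·t - 8·t + 2]].
At the point, J = [[-3.000, 4.500], [-2.000, 4.000]] (det J = -3.000).
Solving J·Δ = −F gives Δ = (-0.667, 0.667).

(-0.667, 0.667)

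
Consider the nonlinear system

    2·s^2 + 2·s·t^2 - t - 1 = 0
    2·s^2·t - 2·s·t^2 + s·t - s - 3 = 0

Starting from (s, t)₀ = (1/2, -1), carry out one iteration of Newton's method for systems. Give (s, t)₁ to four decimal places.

At (1/2, -1): F = (1.5000, -5.5000).
Jacobian J = [[4·s + 2·t^2, 4·s·t - 1], [4·s·t - 2·t^2 + t - 1, 2·s^2 - 4·s·t + s]].
At the point, J = [[4.0000, -3.0000], [-6.0000, 3.0000]] (det J = -6.0000).
Solving J·Δ = −F gives Δ = (-2.0000, -2.1667).
Then the next iterate is (s, t)₁ = (-1.5000, -3.1667).

(-1.5000, -3.1667)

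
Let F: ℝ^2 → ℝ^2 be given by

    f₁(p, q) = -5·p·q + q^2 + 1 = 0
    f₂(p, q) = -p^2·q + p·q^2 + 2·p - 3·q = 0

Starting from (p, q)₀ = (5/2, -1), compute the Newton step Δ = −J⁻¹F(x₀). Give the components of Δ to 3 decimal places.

(-0.810, 0.721)

At (5/2, -1): F = (14.500, 16.750).
Jacobian J = [[-5·q, -5·p + 2·q], [-2·p·q + q^2 + 2, -p^2 + 2·p·q - 3]].
At the point, J = [[5.000, -14.500], [8.000, -14.250]] (det J = 44.750).
Solving J·Δ = −F gives Δ = (-0.810, 0.721).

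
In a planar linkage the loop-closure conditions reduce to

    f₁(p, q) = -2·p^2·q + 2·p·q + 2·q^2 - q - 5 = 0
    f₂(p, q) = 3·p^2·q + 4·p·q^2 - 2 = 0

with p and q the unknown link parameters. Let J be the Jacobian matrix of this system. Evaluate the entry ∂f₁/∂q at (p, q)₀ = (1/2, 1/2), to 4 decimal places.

∂f₁/∂q = -2·p^2 + 2·p + 4·q - 1.
At (1/2, 1/2) this is 1.5000.

1.5000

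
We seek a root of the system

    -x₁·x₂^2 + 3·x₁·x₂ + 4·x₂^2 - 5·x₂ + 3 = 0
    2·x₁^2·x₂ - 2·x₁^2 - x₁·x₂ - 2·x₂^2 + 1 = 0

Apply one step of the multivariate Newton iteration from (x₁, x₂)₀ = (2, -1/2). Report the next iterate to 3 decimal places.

(2.529, 1.574)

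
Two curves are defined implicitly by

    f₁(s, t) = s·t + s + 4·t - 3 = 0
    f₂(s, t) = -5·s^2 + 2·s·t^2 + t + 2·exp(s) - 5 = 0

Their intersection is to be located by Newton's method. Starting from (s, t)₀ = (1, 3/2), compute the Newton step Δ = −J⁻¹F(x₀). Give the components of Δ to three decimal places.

At (1, 3/2): F = (5.500, 1.43656).
Jacobian J = [[t + 1, s + 4], [-10·s + 2·t^2 + 2·exp(s), 4·s·t + 1]].
At the point, J = [[2.500, 5.000], [-0.06344, 7.000]] (det J = 17.81718).
Solving J·Δ = −F gives Δ = (-1.758, -0.221).

(-1.758, -0.221)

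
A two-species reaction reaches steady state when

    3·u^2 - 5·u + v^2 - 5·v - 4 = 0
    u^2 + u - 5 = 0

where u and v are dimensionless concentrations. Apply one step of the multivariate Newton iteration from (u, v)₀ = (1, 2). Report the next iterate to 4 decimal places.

(2.0000, -9.0000)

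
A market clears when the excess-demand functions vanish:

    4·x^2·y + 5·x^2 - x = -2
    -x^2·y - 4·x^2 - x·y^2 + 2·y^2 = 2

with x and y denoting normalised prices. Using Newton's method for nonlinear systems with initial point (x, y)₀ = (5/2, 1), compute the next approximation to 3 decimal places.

(1.172, 1.107)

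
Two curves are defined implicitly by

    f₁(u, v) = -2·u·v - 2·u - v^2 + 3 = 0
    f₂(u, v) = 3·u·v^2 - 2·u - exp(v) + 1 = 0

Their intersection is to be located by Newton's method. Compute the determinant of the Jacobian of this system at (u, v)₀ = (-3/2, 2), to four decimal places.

162.3343

J = [[-2·v - 2, -2·u - 2·v], [3·v^2 - 2, 6·u·v - exp(v)]].
At the point, J = [[-6.0000, -1.0000], [10.0000, -25.389056]].
det J = 162.3343.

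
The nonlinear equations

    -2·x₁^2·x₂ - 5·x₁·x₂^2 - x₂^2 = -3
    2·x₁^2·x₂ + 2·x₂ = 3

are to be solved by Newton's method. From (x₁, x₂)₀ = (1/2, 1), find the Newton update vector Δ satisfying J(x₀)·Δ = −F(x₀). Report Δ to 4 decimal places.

At (1/2, 1): F = (-1.0000, -0.5000).
Jacobian J = [[-4·x₁·x₂ - 5·x₂^2, -2·x₁^2 - 10·x₁·x₂ - 2·x₂], [4·x₁·x₂, 2·x₁^2 + 2]].
At the point, J = [[-7.0000, -7.5000], [2.0000, 2.5000]] (det J = -2.5000).
Solving J·Δ = −F gives Δ = (-2.5000, 2.2000).

(-2.5000, 2.2000)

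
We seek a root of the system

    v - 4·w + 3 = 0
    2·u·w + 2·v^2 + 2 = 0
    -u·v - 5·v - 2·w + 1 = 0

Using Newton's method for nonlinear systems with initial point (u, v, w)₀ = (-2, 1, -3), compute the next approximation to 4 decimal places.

(-2.5000, 0.0000, 0.7500)

At (-2, 1, -3): F = (16.0000, 16.0000, 4.0000).
Jacobian J = [[0, 1, -4], [2·w, 4·v, 2·u], [-v, -u - 5, -2]].
At the point, J = [[0.0000, 1.0000, -4.0000], [-6.0000, 4.0000, -4.0000], [-1.0000, -3.0000, -2.0000]] (det J = -96.0000).
Solving J·Δ = −F gives Δ = (-0.5000, -1.0000, 3.7500).
Then the next iterate is (u, v, w)₁ = (-2.5000, 0.0000, 0.7500).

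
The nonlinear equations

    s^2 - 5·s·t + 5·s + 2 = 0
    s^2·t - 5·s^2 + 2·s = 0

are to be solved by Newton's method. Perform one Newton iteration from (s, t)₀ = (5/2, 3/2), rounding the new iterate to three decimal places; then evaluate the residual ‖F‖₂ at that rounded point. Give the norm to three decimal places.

4.169

At (5/2, 3/2): F = (2.000, -16.875).
Jacobian J = [[2·s - 5·t + 5, -5·s], [2·s·t - 10·s + 2, s^2]].
At the point, J = [[2.500, -12.500], [-15.500, 6.250]] (det J = -178.125).
Solving J·Δ = −F gives Δ = (-1.114, -0.063).
Then the next iterate is (s, t)₁ = (1.386, 1.437).
Re-evaluating at (1.386, 1.437): F = (0.89259, -4.07251), so ‖F‖₂ = 4.169.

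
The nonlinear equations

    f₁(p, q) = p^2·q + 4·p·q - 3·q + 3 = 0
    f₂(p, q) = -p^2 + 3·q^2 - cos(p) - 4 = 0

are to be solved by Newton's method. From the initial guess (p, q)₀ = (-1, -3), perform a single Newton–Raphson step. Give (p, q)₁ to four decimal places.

At (-1, -3): F = (21.0000, 21.459698).
Jacobian J = [[2·p·q + 4·q, p^2 + 4·p - 3], [-2·p + sin(p), 6·q]].
At the point, J = [[-6.0000, -6.0000], [1.158529, -18.0000]] (det J = 114.951174).
Solving J·Δ = −F gives Δ = (2.1682, 1.3318).
Then the next iterate is (p, q)₁ = (1.1682, -1.6682).

(1.1682, -1.6682)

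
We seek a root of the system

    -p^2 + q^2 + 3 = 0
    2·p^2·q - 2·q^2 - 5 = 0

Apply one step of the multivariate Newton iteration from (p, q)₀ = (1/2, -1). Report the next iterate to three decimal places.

At (1/2, -1): F = (3.750, -7.500).
Jacobian J = [[-2·p, 2·q], [4·p·q, 2·p^2 - 4·q]].
At the point, J = [[-1.000, -2.000], [-2.000, 4.500]] (det J = -8.500).
Solving J·Δ = −F gives Δ = (0.221, 1.765).
Then the next iterate is (p, q)₁ = (0.721, 0.765).

(0.721, 0.765)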